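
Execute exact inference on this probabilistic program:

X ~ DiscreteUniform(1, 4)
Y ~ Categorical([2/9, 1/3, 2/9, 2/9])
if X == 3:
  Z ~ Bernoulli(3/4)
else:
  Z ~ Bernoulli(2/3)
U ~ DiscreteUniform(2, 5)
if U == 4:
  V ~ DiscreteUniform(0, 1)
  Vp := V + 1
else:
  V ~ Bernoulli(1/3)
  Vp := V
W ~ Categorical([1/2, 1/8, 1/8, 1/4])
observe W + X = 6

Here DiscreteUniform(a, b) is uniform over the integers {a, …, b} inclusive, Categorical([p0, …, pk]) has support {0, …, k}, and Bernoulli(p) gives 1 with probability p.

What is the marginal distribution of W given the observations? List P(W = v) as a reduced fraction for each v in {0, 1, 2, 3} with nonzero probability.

Enumerate traces; 128 have nonzero weight after conditioning:
  (X=3, Y=0, Z=0, U=2, V=0, W=3) weight 1/1728
  (X=3, Y=0, Z=0, U=2, V=1, W=3) weight 1/3456
  (X=3, Y=0, Z=0, U=3, V=0, W=3) weight 1/1728
  (X=3, Y=0, Z=0, U=3, V=1, W=3) weight 1/3456
  (X=3, Y=0, Z=0, U=4, V=0, W=3) weight 1/2304
  (X=3, Y=0, Z=0, U=4, V=1, W=3) weight 1/2304
  (X=3, Y=0, Z=0, U=5, V=0, W=3) weight 1/1728
  (X=3, Y=0, Z=0, U=5, V=1, W=3) weight 1/3456
  (X=4, Y=0, Z=0, U=2, V=0, W=2) weight 1/2592
  … 119 more
Group by W:
  weight(W=2) = 1/32
  weight(W=3) = 1/16
Total weight = 1/32 + 1/16 = 3/32
P(W=2 | obs) = 1/32 / 3/32 = 1/3
P(W=3 | obs) = 1/16 / 3/32 = 2/3

P(W=2) = 1/3, P(W=3) = 2/3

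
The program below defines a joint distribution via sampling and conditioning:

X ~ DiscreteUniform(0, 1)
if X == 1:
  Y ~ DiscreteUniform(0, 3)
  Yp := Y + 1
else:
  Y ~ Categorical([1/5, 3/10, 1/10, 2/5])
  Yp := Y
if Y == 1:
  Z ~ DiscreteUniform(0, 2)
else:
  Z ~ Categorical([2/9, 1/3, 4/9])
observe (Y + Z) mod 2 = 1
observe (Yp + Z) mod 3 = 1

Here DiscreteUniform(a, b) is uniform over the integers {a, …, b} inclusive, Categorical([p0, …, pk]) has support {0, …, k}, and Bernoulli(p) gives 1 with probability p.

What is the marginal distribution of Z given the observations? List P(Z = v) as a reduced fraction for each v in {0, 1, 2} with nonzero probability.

Enumerate traces; 5 have nonzero weight after conditioning:
  (X=0, Y=0, Z=1) weight 1/30
  (X=0, Y=1, Z=0) weight 1/20
  (X=1, Y=1, Z=2) weight 1/24
  (X=1, Y=2, Z=1) weight 1/24
  (X=1, Y=3, Z=0) weight 1/36
Group by Z:
  weight(Z=0) = 7/90
  weight(Z=1) = 3/40
  weight(Z=2) = 1/24
Total weight = 7/90 + 3/40 + 1/24 = 7/36
P(Z=0 | obs) = 7/90 / 7/36 = 2/5
P(Z=1 | obs) = 3/40 / 7/36 = 27/70
P(Z=2 | obs) = 1/24 / 7/36 = 3/14

P(Z=0) = 2/5, P(Z=1) = 27/70, P(Z=2) = 3/14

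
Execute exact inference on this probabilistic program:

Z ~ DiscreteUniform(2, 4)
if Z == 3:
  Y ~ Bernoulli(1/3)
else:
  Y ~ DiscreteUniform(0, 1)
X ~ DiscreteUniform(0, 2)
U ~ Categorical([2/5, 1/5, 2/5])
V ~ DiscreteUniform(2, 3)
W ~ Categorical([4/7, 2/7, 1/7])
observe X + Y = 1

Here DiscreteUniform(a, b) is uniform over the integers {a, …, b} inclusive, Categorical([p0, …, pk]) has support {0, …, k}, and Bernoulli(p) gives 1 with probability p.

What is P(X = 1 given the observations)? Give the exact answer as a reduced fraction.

Enumerate traces; 108 have nonzero weight after conditioning:
  (Z=2, Y=0, X=1, U=0, V=2, W=0) weight 2/315
  (Z=2, Y=0, X=1, U=0, V=2, W=1) weight 1/315
  (Z=2, Y=0, X=1, U=0, V=2, W=2) weight 1/630
  (Z=2, Y=0, X=1, U=0, V=3, W=0) weight 2/315
  (Z=2, Y=0, X=1, U=0, V=3, W=1) weight 1/315
  (Z=2, Y=0, X=1, U=0, V=3, W=2) weight 1/630
  (Z=2, Y=0, X=1, U=1, V=2, W=0) weight 1/315
  (Z=2, Y=0, X=1, U=1, V=2, W=1) weight 1/630
  (Z=2, Y=1, X=0, U=0, V=2, W=0) weight 2/315
  … 99 more
Group by X:
  weight(X=0) = 4/27
  weight(X=1) = 5/27
Total weight = 4/27 + 5/27 = 1/3
P(X=0 | obs) = 4/27 / 1/3 = 4/9
P(X=1 | obs) = 5/27 / 1/3 = 5/9

P(X = 1 | obs) = 5/9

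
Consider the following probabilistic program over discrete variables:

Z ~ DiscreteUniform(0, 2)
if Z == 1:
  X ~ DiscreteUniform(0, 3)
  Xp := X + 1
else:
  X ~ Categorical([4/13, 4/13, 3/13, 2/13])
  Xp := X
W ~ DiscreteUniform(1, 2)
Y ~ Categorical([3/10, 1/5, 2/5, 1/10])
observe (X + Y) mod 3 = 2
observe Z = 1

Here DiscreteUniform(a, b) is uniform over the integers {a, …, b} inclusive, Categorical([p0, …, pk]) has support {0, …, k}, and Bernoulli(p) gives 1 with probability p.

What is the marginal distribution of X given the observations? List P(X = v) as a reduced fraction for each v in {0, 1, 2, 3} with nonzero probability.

Enumerate traces; 10 have nonzero weight after conditioning:
  (Z=1, X=0, W=1, Y=2) weight 1/60
  (Z=1, X=0, W=2, Y=2) weight 1/60
  (Z=1, X=1, W=1, Y=1) weight 1/120
  (Z=1, X=1, W=2, Y=1) weight 1/120
  (Z=1, X=2, W=1, Y=0) weight 1/80
  (Z=1, X=2, W=1, Y=3) weight 1/240
  (Z=1, X=2, W=2, Y=0) weight 1/80
  (Z=1, X=2, W=2, Y=3) weight 1/240
  (Z=1, X=3, W=1, Y=2) weight 1/60
  … 1 more
Group by X:
  weight(X=0) = 1/30
  weight(X=1) = 1/60
  weight(X=2) = 1/30
  weight(X=3) = 1/30
Total weight = 1/30 + 1/60 + 1/30 + 1/30 = 7/60
P(X=0 | obs) = 1/30 / 7/60 = 2/7
P(X=1 | obs) = 1/60 / 7/60 = 1/7
P(X=2 | obs) = 1/30 / 7/60 = 2/7
P(X=3 | obs) = 1/30 / 7/60 = 2/7

P(X=0) = 2/7, P(X=1) = 1/7, P(X=2) = 2/7, P(X=3) = 2/7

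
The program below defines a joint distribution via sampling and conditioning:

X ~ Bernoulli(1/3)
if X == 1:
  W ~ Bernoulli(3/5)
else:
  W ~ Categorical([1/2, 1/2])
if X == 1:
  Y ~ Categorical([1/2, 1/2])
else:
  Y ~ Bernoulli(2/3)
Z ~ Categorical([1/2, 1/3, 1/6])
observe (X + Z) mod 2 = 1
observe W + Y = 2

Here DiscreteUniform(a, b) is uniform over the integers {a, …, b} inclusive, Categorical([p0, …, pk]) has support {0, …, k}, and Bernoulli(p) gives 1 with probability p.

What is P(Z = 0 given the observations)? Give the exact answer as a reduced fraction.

Enumerate traces; 3 have nonzero weight after conditioning:
  (X=0, W=1, Y=1, Z=1) weight 2/27
  (X=1, W=1, Y=1, Z=0) weight 1/20
  (X=1, W=1, Y=1, Z=2) weight 1/60
Group by Z:
  weight(Z=0) = 1/20
  weight(Z=1) = 2/27
  weight(Z=2) = 1/60
Total weight = 1/20 + 2/27 + 1/60 = 19/135
P(Z=0 | obs) = 1/20 / 19/135 = 27/76
P(Z=1 | obs) = 2/27 / 19/135 = 10/19
P(Z=2 | obs) = 1/60 / 19/135 = 9/76

P(Z = 0 | obs) = 27/76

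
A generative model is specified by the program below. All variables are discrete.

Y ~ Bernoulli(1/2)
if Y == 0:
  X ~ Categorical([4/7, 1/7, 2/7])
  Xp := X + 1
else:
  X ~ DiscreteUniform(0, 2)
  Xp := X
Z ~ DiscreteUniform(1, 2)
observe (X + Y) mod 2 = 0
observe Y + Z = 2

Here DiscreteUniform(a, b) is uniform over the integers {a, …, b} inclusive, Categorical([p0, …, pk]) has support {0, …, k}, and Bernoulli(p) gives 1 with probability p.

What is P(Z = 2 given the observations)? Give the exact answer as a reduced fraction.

P(Z = 2 | obs) = 18/25

Enumerate traces; 3 have nonzero weight after conditioning:
  (Y=0, X=0, Z=2) weight 1/7
  (Y=0, X=2, Z=2) weight 1/14
  (Y=1, X=1, Z=1) weight 1/12
Group by Z:
  weight(Z=1) = 1/12
  weight(Z=2) = 3/14
Total weight = 1/12 + 3/14 = 25/84
P(Z=1 | obs) = 1/12 / 25/84 = 7/25
P(Z=2 | obs) = 3/14 / 25/84 = 18/25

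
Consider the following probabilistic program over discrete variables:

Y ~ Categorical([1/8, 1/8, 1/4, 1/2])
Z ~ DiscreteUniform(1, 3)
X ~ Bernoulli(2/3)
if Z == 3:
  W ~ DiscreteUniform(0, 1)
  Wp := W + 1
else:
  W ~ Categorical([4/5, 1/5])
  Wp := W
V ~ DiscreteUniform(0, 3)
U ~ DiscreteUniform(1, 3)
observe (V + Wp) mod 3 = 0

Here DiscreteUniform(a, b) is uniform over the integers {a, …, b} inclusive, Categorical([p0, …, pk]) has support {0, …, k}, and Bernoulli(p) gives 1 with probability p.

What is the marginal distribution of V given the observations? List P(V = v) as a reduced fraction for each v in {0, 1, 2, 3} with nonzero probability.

P(V=0) = 8/23, P(V=1) = 5/46, P(V=2) = 9/46, P(V=3) = 8/23

Enumerate traces; 192 have nonzero weight after conditioning:
  (Y=0, Z=1, X=0, W=0, V=0, U=1) weight 1/1080
  (Y=0, Z=1, X=0, W=0, V=0, U=2) weight 1/1080
  (Y=0, Z=1, X=0, W=0, V=0, U=3) weight 1/1080
  (Y=0, Z=1, X=0, W=0, V=3, U=1) weight 1/1080
  (Y=0, Z=1, X=0, W=0, V=3, U=2) weight 1/1080
  (Y=0, Z=1, X=0, W=0, V=3, U=3) weight 1/1080
  (Y=0, Z=1, X=0, W=1, V=2, U=1) weight 1/4320
  (Y=0, Z=1, X=0, W=1, V=2, U=2) weight 1/4320
  (Y=0, Z=3, X=0, W=1, V=1, U=1) weight 1/1728
  … 183 more
Group by V:
  weight(V=0) = 2/15
  weight(V=1) = 1/24
  weight(V=2) = 3/40
  weight(V=3) = 2/15
Total weight = 2/15 + 1/24 + 3/40 + 2/15 = 23/60
P(V=0 | obs) = 2/15 / 23/60 = 8/23
P(V=1 | obs) = 1/24 / 23/60 = 5/46
P(V=2 | obs) = 3/40 / 23/60 = 9/46
P(V=3 | obs) = 2/15 / 23/60 = 8/23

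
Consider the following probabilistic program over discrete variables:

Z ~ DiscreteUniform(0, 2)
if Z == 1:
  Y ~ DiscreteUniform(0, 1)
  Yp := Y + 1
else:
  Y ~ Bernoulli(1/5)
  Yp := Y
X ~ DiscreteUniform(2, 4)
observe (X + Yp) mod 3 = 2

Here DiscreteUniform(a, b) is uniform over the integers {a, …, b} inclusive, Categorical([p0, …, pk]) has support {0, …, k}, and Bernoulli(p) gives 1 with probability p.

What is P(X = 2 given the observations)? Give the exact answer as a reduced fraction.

P(X = 2 | obs) = 8/15

Enumerate traces; 6 have nonzero weight after conditioning:
  (Z=0, Y=0, X=2) weight 4/45
  (Z=0, Y=1, X=4) weight 1/45
  (Z=1, Y=0, X=4) weight 1/18
  (Z=1, Y=1, X=3) weight 1/18
  (Z=2, Y=0, X=2) weight 4/45
  (Z=2, Y=1, X=4) weight 1/45
Group by X:
  weight(X=2) = 8/45
  weight(X=3) = 1/18
  weight(X=4) = 1/10
Total weight = 8/45 + 1/18 + 1/10 = 1/3
P(X=2 | obs) = 8/45 / 1/3 = 8/15
P(X=3 | obs) = 1/18 / 1/3 = 1/6
P(X=4 | obs) = 1/10 / 1/3 = 3/10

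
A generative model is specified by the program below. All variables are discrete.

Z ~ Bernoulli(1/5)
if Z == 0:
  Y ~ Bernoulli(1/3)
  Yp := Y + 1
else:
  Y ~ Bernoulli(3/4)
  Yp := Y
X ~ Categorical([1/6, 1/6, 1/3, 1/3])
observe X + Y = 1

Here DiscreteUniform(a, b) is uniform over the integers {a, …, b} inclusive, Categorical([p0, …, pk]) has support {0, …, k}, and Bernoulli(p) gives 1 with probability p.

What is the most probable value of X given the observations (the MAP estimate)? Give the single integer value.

argmax_v P(X = v | obs) = 1

Enumerate traces; 4 have nonzero weight after conditioning:
  (Z=0, Y=0, X=1) weight 4/45
  (Z=0, Y=1, X=0) weight 2/45
  (Z=1, Y=0, X=1) weight 1/120
  (Z=1, Y=1, X=0) weight 1/40
Group by X:
  weight(X=0) = 5/72
  weight(X=1) = 7/72
Total weight = 5/72 + 7/72 = 1/6
P(X=0 | obs) = 5/72 / 1/6 = 5/12
P(X=1 | obs) = 7/72 / 1/6 = 7/12
argmax = 1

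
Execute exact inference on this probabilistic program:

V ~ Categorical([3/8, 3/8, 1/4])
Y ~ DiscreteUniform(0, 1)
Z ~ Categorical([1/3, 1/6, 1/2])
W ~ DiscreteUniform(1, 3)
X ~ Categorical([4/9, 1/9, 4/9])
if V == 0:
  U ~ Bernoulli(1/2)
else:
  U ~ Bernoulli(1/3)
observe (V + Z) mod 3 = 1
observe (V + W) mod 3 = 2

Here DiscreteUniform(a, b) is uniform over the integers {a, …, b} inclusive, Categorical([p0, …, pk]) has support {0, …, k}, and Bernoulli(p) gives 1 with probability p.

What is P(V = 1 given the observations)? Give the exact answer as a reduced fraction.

Enumerate traces; 36 have nonzero weight after conditioning:
  (V=0, Y=0, Z=1, W=2, X=0, U=0) weight 1/432
  (V=0, Y=0, Z=1, W=2, X=0, U=1) weight 1/432
  (V=0, Y=0, Z=1, W=2, X=1, U=0) weight 1/1728
  (V=0, Y=0, Z=1, W=2, X=1, U=1) weight 1/1728
  (V=0, Y=0, Z=1, W=2, X=2, U=0) weight 1/432
  (V=0, Y=0, Z=1, W=2, X=2, U=1) weight 1/432
  (V=0, Y=1, Z=1, W=2, X=0, U=0) weight 1/432
  (V=0, Y=1, Z=1, W=2, X=0, U=1) weight 1/432
  (V=1, Y=0, Z=0, W=1, X=0, U=0) weight 1/162
  (V=2, Y=0, Z=2, W=3, X=0, U=0) weight 1/162
  … 26 more
Group by V:
  weight(V=0) = 1/48
  weight(V=1) = 1/24
  weight(V=2) = 1/24
Total weight = 1/48 + 1/24 + 1/24 = 5/48
P(V=0 | obs) = 1/48 / 5/48 = 1/5
P(V=1 | obs) = 1/24 / 5/48 = 2/5
P(V=2 | obs) = 1/24 / 5/48 = 2/5

P(V = 1 | obs) = 2/5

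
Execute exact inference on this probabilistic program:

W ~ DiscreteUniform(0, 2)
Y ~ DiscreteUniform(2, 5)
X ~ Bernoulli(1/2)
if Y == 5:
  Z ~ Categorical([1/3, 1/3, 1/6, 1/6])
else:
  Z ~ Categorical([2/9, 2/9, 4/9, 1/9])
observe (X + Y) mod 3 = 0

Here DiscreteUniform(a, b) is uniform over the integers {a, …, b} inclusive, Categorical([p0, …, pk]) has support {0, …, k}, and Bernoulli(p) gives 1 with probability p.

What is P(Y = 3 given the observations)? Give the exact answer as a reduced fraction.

P(Y = 3 | obs) = 1/3

Enumerate traces; 36 have nonzero weight after conditioning:
  (W=0, Y=2, X=1, Z=0) weight 1/108
  (W=0, Y=2, X=1, Z=1) weight 1/108
  (W=0, Y=2, X=1, Z=2) weight 1/54
  (W=0, Y=2, X=1, Z=3) weight 1/216
  (W=0, Y=3, X=0, Z=0) weight 1/108
  (W=0, Y=3, X=0, Z=1) weight 1/108
  (W=0, Y=3, X=0, Z=2) weight 1/54
  (W=0, Y=3, X=0, Z=3) weight 1/216
  (W=0, Y=5, X=1, Z=0) weight 1/72
  … 27 more
Group by Y:
  weight(Y=2) = 1/8
  weight(Y=3) = 1/8
  weight(Y=5) = 1/8
Total weight = 1/8 + 1/8 + 1/8 = 3/8
P(Y=2 | obs) = 1/8 / 3/8 = 1/3
P(Y=3 | obs) = 1/8 / 3/8 = 1/3
P(Y=5 | obs) = 1/8 / 3/8 = 1/3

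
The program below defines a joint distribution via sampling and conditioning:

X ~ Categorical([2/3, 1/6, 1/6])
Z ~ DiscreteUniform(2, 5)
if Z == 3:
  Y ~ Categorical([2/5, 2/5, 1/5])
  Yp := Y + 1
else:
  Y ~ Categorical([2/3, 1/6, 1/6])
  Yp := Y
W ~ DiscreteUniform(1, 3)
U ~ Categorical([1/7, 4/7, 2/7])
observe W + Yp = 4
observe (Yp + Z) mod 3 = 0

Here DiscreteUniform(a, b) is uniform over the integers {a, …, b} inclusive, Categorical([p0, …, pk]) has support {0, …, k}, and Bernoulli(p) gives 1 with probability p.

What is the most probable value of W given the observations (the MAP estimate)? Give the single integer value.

Enumerate traces; 36 have nonzero weight after conditioning:
  (X=0, Z=2, Y=1, W=3, U=0) weight 1/756
  (X=0, Z=2, Y=1, W=3, U=1) weight 1/189
  (X=0, Z=2, Y=1, W=3, U=2) weight 1/378
  (X=0, Z=3, Y=2, W=1, U=0) weight 1/630
  (X=0, Z=3, Y=2, W=1, U=1) weight 2/315
  (X=0, Z=3, Y=2, W=1, U=2) weight 1/315
  (X=0, Z=4, Y=2, W=2, U=0) weight 1/756
  (X=0, Z=4, Y=2, W=2, U=1) weight 1/189
  … 28 more
Group by W:
  weight(W=1) = 1/60
  weight(W=2) = 1/72
  weight(W=3) = 1/36
Total weight = 1/60 + 1/72 + 1/36 = 7/120
P(W=1 | obs) = 1/60 / 7/120 = 2/7
P(W=2 | obs) = 1/72 / 7/120 = 5/21
P(W=3 | obs) = 1/36 / 7/120 = 10/21
argmax = 3

argmax_v P(W = v | obs) = 3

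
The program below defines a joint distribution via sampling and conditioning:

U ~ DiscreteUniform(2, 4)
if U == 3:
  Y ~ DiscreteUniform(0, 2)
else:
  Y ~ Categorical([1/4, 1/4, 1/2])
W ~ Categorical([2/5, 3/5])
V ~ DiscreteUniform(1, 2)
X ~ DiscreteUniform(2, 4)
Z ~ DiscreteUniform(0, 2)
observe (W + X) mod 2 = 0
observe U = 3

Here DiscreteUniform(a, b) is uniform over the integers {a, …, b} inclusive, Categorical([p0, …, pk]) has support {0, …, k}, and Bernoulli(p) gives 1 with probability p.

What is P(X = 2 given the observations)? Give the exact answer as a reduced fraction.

P(X = 2 | obs) = 2/7

Enumerate traces; 54 have nonzero weight after conditioning:
  (U=3, Y=0, W=0, V=1, X=2, Z=0) weight 1/405
  (U=3, Y=0, W=0, V=1, X=2, Z=1) weight 1/405
  (U=3, Y=0, W=0, V=1, X=2, Z=2) weight 1/405
  (U=3, Y=0, W=0, V=1, X=4, Z=0) weight 1/405
  (U=3, Y=0, W=0, V=1, X=4, Z=1) weight 1/405
  (U=3, Y=0, W=0, V=1, X=4, Z=2) weight 1/405
  (U=3, Y=0, W=0, V=2, X=2, Z=0) weight 1/405
  (U=3, Y=0, W=0, V=2, X=2, Z=1) weight 1/405
  (U=3, Y=0, W=1, V=1, X=3, Z=0) weight 1/270
  … 45 more
Group by X:
  weight(X=2) = 2/45
  weight(X=3) = 1/15
  weight(X=4) = 2/45
Total weight = 2/45 + 1/15 + 2/45 = 7/45
P(X=2 | obs) = 2/45 / 7/45 = 2/7
P(X=3 | obs) = 1/15 / 7/45 = 3/7
P(X=4 | obs) = 2/45 / 7/45 = 2/7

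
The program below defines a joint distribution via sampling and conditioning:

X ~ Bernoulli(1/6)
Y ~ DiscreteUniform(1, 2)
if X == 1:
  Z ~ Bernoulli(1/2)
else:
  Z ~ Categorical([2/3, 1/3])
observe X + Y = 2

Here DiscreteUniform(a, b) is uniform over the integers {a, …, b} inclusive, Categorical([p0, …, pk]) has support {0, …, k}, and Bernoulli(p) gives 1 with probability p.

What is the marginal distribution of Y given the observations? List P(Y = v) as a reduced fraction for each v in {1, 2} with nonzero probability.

P(Y=1) = 1/6, P(Y=2) = 5/6

Enumerate traces; 4 have nonzero weight after conditioning:
  (X=0, Y=2, Z=0) weight 5/18
  (X=0, Y=2, Z=1) weight 5/36
  (X=1, Y=1, Z=0) weight 1/24
  (X=1, Y=1, Z=1) weight 1/24
Group by Y:
  weight(Y=1) = 1/12
  weight(Y=2) = 5/12
Total weight = 1/12 + 5/12 = 1/2
P(Y=1 | obs) = 1/12 / 1/2 = 1/6
P(Y=2 | obs) = 5/12 / 1/2 = 5/6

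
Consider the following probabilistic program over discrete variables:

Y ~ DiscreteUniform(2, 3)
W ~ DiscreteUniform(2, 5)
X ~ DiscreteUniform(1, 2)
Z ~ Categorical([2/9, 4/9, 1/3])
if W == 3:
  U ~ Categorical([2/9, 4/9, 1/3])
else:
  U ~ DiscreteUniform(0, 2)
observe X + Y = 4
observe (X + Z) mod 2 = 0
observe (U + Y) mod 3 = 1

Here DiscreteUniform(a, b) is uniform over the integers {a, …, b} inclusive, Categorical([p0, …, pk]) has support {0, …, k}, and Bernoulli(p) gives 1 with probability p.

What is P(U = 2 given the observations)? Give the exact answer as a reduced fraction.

Enumerate traces; 12 have nonzero weight after conditioning:
  (Y=2, W=2, X=2, Z=0, U=2) weight 1/216
  (Y=2, W=2, X=2, Z=2, U=2) weight 1/144
  (Y=2, W=3, X=2, Z=0, U=2) weight 1/216
  (Y=2, W=3, X=2, Z=2, U=2) weight 1/144
  (Y=2, W=4, X=2, Z=0, U=2) weight 1/216
  (Y=2, W=4, X=2, Z=2, U=2) weight 1/144
  (Y=2, W=5, X=2, Z=0, U=2) weight 1/216
  (Y=2, W=5, X=2, Z=2, U=2) weight 1/144
  (Y=3, W=2, X=1, Z=1, U=1) weight 1/108
  … 3 more
Group by U:
  weight(U=1) = 13/324
  weight(U=2) = 5/108
Total weight = 13/324 + 5/108 = 7/81
P(U=1 | obs) = 13/324 / 7/81 = 13/28
P(U=2 | obs) = 5/108 / 7/81 = 15/28

P(U = 2 | obs) = 15/28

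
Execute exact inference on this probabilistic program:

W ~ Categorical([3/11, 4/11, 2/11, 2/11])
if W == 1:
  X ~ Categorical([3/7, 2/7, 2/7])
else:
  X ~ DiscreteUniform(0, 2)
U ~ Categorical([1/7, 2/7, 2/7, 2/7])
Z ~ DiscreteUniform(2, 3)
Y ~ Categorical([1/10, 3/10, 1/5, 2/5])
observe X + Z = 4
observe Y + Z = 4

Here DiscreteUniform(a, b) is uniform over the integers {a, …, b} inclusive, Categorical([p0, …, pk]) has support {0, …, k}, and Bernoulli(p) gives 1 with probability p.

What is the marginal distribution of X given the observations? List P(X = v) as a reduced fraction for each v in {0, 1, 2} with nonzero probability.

P(X=1) = 3/5, P(X=2) = 2/5

Enumerate traces; 32 have nonzero weight after conditioning:
  (W=0, X=1, U=0, Z=3, Y=1) weight 3/1540
  (W=0, X=1, U=1, Z=3, Y=1) weight 3/770
  (W=0, X=1, U=2, Z=3, Y=1) weight 3/770
  (W=0, X=1, U=3, Z=3, Y=1) weight 3/770
  (W=0, X=2, U=0, Z=2, Y=2) weight 1/770
  (W=0, X=2, U=1, Z=2, Y=2) weight 1/385
  (W=0, X=2, U=2, Z=2, Y=2) weight 1/385
  (W=0, X=2, U=3, Z=2, Y=2) weight 1/385
  … 24 more
Group by X:
  weight(X=1) = 73/1540
  weight(X=2) = 73/2310
Total weight = 73/1540 + 73/2310 = 73/924
P(X=1 | obs) = 73/1540 / 73/924 = 3/5
P(X=2 | obs) = 73/2310 / 73/924 = 2/5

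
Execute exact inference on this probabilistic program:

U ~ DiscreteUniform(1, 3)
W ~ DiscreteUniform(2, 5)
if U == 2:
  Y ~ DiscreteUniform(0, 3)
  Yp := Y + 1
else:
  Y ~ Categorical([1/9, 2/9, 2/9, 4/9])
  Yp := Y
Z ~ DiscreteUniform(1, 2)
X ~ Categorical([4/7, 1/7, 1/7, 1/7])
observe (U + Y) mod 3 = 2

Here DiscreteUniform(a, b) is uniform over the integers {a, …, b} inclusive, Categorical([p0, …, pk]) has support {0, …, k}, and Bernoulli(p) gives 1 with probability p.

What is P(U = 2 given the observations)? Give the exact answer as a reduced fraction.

P(U = 2 | obs) = 9/17

Enumerate traces; 128 have nonzero weight after conditioning:
  (U=1, W=2, Y=1, Z=1, X=0) weight 1/189
  (U=1, W=2, Y=1, Z=1, X=1) weight 1/756
  (U=1, W=2, Y=1, Z=1, X=2) weight 1/756
  (U=1, W=2, Y=1, Z=1, X=3) weight 1/756
  (U=1, W=2, Y=1, Z=2, X=0) weight 1/189
  (U=1, W=2, Y=1, Z=2, X=1) weight 1/756
  (U=1, W=2, Y=1, Z=2, X=2) weight 1/756
  (U=1, W=2, Y=1, Z=2, X=3) weight 1/756
  (U=2, W=2, Y=0, Z=1, X=0) weight 1/168
  (U=3, W=2, Y=2, Z=1, X=0) weight 1/189
  … 118 more
Group by U:
  weight(U=1) = 2/27
  weight(U=2) = 1/6
  weight(U=3) = 2/27
Total weight = 2/27 + 1/6 + 2/27 = 17/54
P(U=1 | obs) = 2/27 / 17/54 = 4/17
P(U=2 | obs) = 1/6 / 17/54 = 9/17
P(U=3 | obs) = 2/27 / 17/54 = 4/17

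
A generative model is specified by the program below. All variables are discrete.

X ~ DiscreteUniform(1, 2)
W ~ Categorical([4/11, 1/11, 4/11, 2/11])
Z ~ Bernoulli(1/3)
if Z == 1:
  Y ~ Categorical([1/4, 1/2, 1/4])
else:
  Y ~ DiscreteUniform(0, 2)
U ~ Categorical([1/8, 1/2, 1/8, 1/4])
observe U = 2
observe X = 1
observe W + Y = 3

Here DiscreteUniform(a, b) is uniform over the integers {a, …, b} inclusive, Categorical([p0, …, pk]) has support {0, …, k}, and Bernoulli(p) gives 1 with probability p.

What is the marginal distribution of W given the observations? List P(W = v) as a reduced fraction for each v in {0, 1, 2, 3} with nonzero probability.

Enumerate traces; 6 have nonzero weight after conditioning:
  (X=1, W=1, Z=0, Y=2, U=2) weight 1/792
  (X=1, W=1, Z=1, Y=2, U=2) weight 1/2112
  (X=1, W=2, Z=0, Y=1, U=2) weight 1/198
  (X=1, W=2, Z=1, Y=1, U=2) weight 1/264
  (X=1, W=3, Z=0, Y=0, U=2) weight 1/396
  (X=1, W=3, Z=1, Y=0, U=2) weight 1/1056
Group by W:
  weight(W=1) = 1/576
  weight(W=2) = 7/792
  weight(W=3) = 1/288
Total weight = 1/576 + 7/792 + 1/288 = 89/6336
P(W=1 | obs) = 1/576 / 89/6336 = 11/89
P(W=2 | obs) = 7/792 / 89/6336 = 56/89
P(W=3 | obs) = 1/288 / 89/6336 = 22/89

P(W=1) = 11/89, P(W=2) = 56/89, P(W=3) = 22/89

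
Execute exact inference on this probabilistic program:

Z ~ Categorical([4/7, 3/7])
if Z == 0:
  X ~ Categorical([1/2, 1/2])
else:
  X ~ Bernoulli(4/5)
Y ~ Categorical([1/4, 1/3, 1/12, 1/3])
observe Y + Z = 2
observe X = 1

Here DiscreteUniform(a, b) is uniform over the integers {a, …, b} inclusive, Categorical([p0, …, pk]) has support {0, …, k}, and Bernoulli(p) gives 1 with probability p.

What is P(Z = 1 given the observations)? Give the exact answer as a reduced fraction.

Enumerate traces; 2 have nonzero weight after conditioning:
  (Z=0, X=1, Y=2) weight 1/42
  (Z=1, X=1, Y=1) weight 4/35
Group by Z:
  weight(Z=0) = 1/42
  weight(Z=1) = 4/35
Total weight = 1/42 + 4/35 = 29/210
P(Z=0 | obs) = 1/42 / 29/210 = 5/29
P(Z=1 | obs) = 4/35 / 29/210 = 24/29

P(Z = 1 | obs) = 24/29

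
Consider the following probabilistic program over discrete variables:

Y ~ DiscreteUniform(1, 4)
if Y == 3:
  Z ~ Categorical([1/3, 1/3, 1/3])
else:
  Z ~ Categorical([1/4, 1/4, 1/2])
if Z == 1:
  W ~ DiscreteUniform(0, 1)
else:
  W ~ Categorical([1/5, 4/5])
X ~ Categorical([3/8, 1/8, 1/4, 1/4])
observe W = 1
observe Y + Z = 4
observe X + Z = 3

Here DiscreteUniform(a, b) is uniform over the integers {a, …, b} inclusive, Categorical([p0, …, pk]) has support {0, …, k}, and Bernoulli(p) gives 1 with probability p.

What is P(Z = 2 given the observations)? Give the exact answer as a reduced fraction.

Enumerate traces; 3 have nonzero weight after conditioning:
  (Y=2, Z=2, W=1, X=1) weight 1/80
  (Y=3, Z=1, W=1, X=2) weight 1/96
  (Y=4, Z=0, W=1, X=3) weight 1/80
Group by Z:
  weight(Z=0) = 1/80
  weight(Z=1) = 1/96
  weight(Z=2) = 1/80
Total weight = 1/80 + 1/96 + 1/80 = 17/480
P(Z=0 | obs) = 1/80 / 17/480 = 6/17
P(Z=1 | obs) = 1/96 / 17/480 = 5/17
P(Z=2 | obs) = 1/80 / 17/480 = 6/17

P(Z = 2 | obs) = 6/17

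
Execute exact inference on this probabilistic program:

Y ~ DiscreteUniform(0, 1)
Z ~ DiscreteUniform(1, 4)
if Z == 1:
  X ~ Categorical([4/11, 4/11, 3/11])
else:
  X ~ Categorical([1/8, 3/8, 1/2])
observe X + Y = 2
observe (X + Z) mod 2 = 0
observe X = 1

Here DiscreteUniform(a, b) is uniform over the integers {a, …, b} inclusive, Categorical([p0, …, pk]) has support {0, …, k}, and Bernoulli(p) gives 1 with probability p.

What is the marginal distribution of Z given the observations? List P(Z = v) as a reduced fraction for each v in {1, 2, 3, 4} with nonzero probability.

P(Z=1) = 32/65, P(Z=3) = 33/65

Enumerate traces; 2 have nonzero weight after conditioning:
  (Y=1, Z=1, X=1) weight 1/22
  (Y=1, Z=3, X=1) weight 3/64
Group by Z:
  weight(Z=1) = 1/22
  weight(Z=3) = 3/64
Total weight = 1/22 + 3/64 = 65/704
P(Z=1 | obs) = 1/22 / 65/704 = 32/65
P(Z=3 | obs) = 3/64 / 65/704 = 33/65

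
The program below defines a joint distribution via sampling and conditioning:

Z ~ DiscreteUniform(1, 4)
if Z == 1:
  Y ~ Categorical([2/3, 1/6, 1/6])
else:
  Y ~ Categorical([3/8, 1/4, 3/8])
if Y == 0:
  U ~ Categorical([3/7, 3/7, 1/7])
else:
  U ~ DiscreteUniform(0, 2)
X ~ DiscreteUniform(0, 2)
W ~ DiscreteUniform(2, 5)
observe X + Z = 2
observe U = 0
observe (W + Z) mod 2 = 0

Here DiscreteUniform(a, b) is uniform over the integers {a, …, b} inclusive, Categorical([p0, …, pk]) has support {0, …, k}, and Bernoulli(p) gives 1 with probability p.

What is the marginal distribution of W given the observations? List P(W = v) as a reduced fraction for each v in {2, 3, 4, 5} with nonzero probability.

Enumerate traces; 12 have nonzero weight after conditioning:
  (Z=1, Y=0, U=0, X=1, W=3) weight 1/168
  (Z=1, Y=0, U=0, X=1, W=5) weight 1/168
  (Z=1, Y=1, U=0, X=1, W=3) weight 1/864
  (Z=1, Y=1, U=0, X=1, W=5) weight 1/864
  (Z=1, Y=2, U=0, X=1, W=3) weight 1/864
  (Z=1, Y=2, U=0, X=1, W=5) weight 1/864
  (Z=2, Y=0, U=0, X=0, W=2) weight 3/896
  (Z=2, Y=0, U=0, X=0, W=4) weight 3/896
  … 4 more
Group by W:
  weight(W=2) = 31/4032
  weight(W=3) = 25/3024
  weight(W=4) = 31/4032
  weight(W=5) = 25/3024
Total weight = 31/4032 + 25/3024 + 31/4032 + 25/3024 = 193/6048
P(W=2 | obs) = 31/4032 / 193/6048 = 93/386
P(W=3 | obs) = 25/3024 / 193/6048 = 50/193
P(W=4 | obs) = 31/4032 / 193/6048 = 93/386
P(W=5 | obs) = 25/3024 / 193/6048 = 50/193

P(W=2) = 93/386, P(W=3) = 50/193, P(W=4) = 93/386, P(W=5) = 50/193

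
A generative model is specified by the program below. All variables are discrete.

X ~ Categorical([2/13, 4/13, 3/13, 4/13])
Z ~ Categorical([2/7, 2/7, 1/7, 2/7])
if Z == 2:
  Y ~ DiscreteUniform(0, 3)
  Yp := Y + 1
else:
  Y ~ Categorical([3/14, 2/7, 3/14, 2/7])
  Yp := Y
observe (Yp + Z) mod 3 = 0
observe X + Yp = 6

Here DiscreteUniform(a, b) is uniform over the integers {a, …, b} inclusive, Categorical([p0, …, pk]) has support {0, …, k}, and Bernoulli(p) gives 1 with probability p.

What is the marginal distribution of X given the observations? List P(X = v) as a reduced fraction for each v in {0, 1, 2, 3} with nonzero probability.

P(X=2) = 21/149, P(X=3) = 128/149

Enumerate traces; 3 have nonzero weight after conditioning:
  (X=2, Z=2, Y=3) weight 3/364
  (X=3, Z=0, Y=3) weight 16/637
  (X=3, Z=3, Y=3) weight 16/637
Group by X:
  weight(X=2) = 3/364
  weight(X=3) = 32/637
Total weight = 3/364 + 32/637 = 149/2548
P(X=2 | obs) = 3/364 / 149/2548 = 21/149
P(X=3 | obs) = 32/637 / 149/2548 = 128/149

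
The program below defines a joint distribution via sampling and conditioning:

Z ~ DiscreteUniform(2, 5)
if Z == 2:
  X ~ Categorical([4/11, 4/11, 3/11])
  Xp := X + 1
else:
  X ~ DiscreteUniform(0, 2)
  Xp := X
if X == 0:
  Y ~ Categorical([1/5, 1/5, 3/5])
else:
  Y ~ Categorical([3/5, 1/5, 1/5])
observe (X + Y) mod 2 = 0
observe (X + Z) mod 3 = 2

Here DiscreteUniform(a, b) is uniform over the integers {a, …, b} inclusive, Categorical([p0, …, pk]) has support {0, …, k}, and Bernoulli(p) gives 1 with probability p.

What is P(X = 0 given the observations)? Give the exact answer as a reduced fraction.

P(X = 0 | obs) = 92/147

Enumerate traces; 7 have nonzero weight after conditioning:
  (Z=2, X=0, Y=0) weight 1/55
  (Z=2, X=0, Y=2) weight 3/55
  (Z=3, X=2, Y=0) weight 1/20
  (Z=3, X=2, Y=2) weight 1/60
  (Z=4, X=1, Y=1) weight 1/60
  (Z=5, X=0, Y=0) weight 1/60
  (Z=5, X=0, Y=2) weight 1/20
Group by X:
  weight(X=0) = 23/165
  weight(X=1) = 1/60
  weight(X=2) = 1/15
Total weight = 23/165 + 1/60 + 1/15 = 49/220
P(X=0 | obs) = 23/165 / 49/220 = 92/147
P(X=1 | obs) = 1/60 / 49/220 = 11/147
P(X=2 | obs) = 1/15 / 49/220 = 44/147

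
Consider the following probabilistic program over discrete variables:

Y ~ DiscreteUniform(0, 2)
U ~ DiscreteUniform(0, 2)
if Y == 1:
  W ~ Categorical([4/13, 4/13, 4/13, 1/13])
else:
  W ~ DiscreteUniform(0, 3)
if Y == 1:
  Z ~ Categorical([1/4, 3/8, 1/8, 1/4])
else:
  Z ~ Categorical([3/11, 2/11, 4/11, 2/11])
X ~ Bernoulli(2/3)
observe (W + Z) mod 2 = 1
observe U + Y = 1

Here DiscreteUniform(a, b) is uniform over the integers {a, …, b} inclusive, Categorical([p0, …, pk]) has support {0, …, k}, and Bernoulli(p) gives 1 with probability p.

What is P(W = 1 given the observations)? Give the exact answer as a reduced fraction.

P(W = 1 | obs) = 314/1177

Enumerate traces; 32 have nonzero weight after conditioning:
  (Y=0, U=1, W=0, Z=1, X=0) weight 1/594
  (Y=0, U=1, W=0, Z=1, X=1) weight 1/297
  (Y=0, U=1, W=0, Z=3, X=0) weight 1/594
  (Y=0, U=1, W=0, Z=3, X=1) weight 1/297
  (Y=0, U=1, W=1, Z=0, X=0) weight 1/396
  (Y=0, U=1, W=1, Z=0, X=1) weight 1/198
  (Y=0, U=1, W=1, Z=2, X=0) weight 1/297
  (Y=0, U=1, W=1, Z=2, X=1) weight 2/297
  (Y=0, U=1, W=2, Z=1, X=0) weight 1/594
  (Y=0, U=1, W=3, Z=0, X=0) weight 1/396
  … 22 more
Group by W:
  weight(W=0) = 9/286
  weight(W=1) = 157/5148
  weight(W=2) = 9/286
  weight(W=3) = 215/10296
Total weight = 9/286 + 157/5148 + 9/286 + 215/10296 = 107/936
P(W=0 | obs) = 9/286 / 107/936 = 324/1177
P(W=1 | obs) = 157/5148 / 107/936 = 314/1177
P(W=2 | obs) = 9/286 / 107/936 = 324/1177
P(W=3 | obs) = 215/10296 / 107/936 = 215/1177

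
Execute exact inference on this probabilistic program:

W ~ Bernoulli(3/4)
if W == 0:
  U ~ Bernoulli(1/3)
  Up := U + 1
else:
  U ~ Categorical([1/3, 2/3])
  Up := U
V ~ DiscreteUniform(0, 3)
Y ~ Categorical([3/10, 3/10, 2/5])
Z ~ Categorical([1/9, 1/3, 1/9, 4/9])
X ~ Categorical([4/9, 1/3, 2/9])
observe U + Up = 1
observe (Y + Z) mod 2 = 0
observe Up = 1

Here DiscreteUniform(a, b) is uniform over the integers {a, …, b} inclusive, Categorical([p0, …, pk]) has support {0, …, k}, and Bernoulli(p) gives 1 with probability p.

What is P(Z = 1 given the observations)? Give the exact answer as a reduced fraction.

Enumerate traces; 72 have nonzero weight after conditioning:
  (W=0, U=0, V=0, Y=0, Z=0, X=0) weight 1/1620
  (W=0, U=0, V=0, Y=0, Z=0, X=1) weight 1/2160
  (W=0, U=0, V=0, Y=0, Z=0, X=2) weight 1/3240
  (W=0, U=0, V=0, Y=0, Z=2, X=0) weight 1/1620
  (W=0, U=0, V=0, Y=0, Z=2, X=1) weight 1/2160
  (W=0, U=0, V=0, Y=0, Z=2, X=2) weight 1/3240
  (W=0, U=0, V=0, Y=1, Z=1, X=0) weight 1/540
  (W=0, U=0, V=0, Y=1, Z=1, X=1) weight 1/720
  (W=0, U=0, V=0, Y=1, Z=3, X=0) weight 1/405
  … 63 more
Group by Z:
  weight(Z=0) = 7/540
  weight(Z=1) = 1/60
  weight(Z=2) = 7/540
  weight(Z=3) = 1/45
Total weight = 7/540 + 1/60 + 7/540 + 1/45 = 7/108
P(Z=0 | obs) = 7/540 / 7/108 = 1/5
P(Z=1 | obs) = 1/60 / 7/108 = 9/35
P(Z=2 | obs) = 7/540 / 7/108 = 1/5
P(Z=3 | obs) = 1/45 / 7/108 = 12/35

P(Z = 1 | obs) = 9/35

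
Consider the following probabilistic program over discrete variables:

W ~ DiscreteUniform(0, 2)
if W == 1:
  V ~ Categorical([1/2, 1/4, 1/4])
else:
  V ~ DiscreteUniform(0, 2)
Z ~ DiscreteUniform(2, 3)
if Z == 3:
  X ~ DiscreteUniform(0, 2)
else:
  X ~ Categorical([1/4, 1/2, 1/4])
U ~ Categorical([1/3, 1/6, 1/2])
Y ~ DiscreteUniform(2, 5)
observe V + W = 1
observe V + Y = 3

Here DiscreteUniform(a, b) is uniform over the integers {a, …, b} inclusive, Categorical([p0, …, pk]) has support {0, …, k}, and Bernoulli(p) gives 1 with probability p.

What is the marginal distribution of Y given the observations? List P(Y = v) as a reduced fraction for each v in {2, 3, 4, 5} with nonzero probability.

P(Y=2) = 2/5, P(Y=3) = 3/5

Enumerate traces; 36 have nonzero weight after conditioning:
  (W=0, V=1, Z=2, X=0, U=0, Y=2) weight 1/864
  (W=0, V=1, Z=2, X=0, U=1, Y=2) weight 1/1728
  (W=0, V=1, Z=2, X=0, U=2, Y=2) weight 1/576
  (W=0, V=1, Z=2, X=1, U=0, Y=2) weight 1/432
  (W=0, V=1, Z=2, X=1, U=1, Y=2) weight 1/864
  (W=0, V=1, Z=2, X=1, U=2, Y=2) weight 1/288
  (W=0, V=1, Z=2, X=2, U=0, Y=2) weight 1/864
  (W=0, V=1, Z=2, X=2, U=1, Y=2) weight 1/1728
  (W=1, V=0, Z=2, X=0, U=0, Y=3) weight 1/576
  … 27 more
Group by Y:
  weight(Y=2) = 1/36
  weight(Y=3) = 1/24
Total weight = 1/36 + 1/24 = 5/72
P(Y=2 | obs) = 1/36 / 5/72 = 2/5
P(Y=3 | obs) = 1/24 / 5/72 = 3/5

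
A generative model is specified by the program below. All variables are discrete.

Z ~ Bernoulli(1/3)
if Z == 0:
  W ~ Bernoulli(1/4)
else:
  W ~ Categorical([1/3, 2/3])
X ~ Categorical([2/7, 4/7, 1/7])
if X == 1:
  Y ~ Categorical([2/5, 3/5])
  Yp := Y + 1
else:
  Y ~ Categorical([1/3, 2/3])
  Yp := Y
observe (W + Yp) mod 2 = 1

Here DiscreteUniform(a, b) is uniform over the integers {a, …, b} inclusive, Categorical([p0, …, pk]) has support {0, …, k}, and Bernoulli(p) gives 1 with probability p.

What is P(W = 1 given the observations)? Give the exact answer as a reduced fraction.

P(W = 1 | obs) = 119/317

Enumerate traces; 12 have nonzero weight after conditioning:
  (Z=0, W=0, X=0, Y=1) weight 2/21
  (Z=0, W=0, X=1, Y=0) weight 4/35
  (Z=0, W=0, X=2, Y=1) weight 1/21
  (Z=0, W=1, X=0, Y=0) weight 1/63
  (Z=0, W=1, X=1, Y=1) weight 2/35
  (Z=0, W=1, X=2, Y=0) weight 1/126
  (Z=1, W=0, X=0, Y=1) weight 4/189
  (Z=1, W=0, X=1, Y=0) weight 8/315
  … 4 more
Group by W:
  weight(W=0) = 11/35
  weight(W=1) = 17/90
Total weight = 11/35 + 17/90 = 317/630
P(W=0 | obs) = 11/35 / 317/630 = 198/317
P(W=1 | obs) = 17/90 / 317/630 = 119/317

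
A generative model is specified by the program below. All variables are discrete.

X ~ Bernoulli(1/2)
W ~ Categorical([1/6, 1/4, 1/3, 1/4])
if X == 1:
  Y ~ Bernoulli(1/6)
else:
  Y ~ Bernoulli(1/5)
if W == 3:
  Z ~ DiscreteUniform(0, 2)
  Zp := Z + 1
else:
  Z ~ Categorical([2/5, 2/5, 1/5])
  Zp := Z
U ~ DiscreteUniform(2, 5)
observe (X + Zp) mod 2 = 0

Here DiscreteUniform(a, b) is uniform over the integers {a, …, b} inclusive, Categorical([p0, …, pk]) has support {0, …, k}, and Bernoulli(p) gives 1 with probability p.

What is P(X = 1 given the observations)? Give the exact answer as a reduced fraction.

P(X = 1 | obs) = 7/15

Enumerate traces; 96 have nonzero weight after conditioning:
  (X=0, W=0, Y=0, Z=0, U=2) weight 1/150
  (X=0, W=0, Y=0, Z=0, U=3) weight 1/150
  (X=0, W=0, Y=0, Z=0, U=4) weight 1/150
  (X=0, W=0, Y=0, Z=0, U=5) weight 1/150
  (X=0, W=0, Y=0, Z=2, U=2) weight 1/300
  (X=0, W=0, Y=0, Z=2, U=3) weight 1/300
  (X=0, W=0, Y=0, Z=2, U=4) weight 1/300
  (X=0, W=0, Y=0, Z=2, U=5) weight 1/300
  (X=1, W=0, Y=0, Z=1, U=2) weight 1/144
  … 87 more
Group by X:
  weight(X=0) = 4/15
  weight(X=1) = 7/30
Total weight = 4/15 + 7/30 = 1/2
P(X=0 | obs) = 4/15 / 1/2 = 8/15
P(X=1 | obs) = 7/30 / 1/2 = 7/15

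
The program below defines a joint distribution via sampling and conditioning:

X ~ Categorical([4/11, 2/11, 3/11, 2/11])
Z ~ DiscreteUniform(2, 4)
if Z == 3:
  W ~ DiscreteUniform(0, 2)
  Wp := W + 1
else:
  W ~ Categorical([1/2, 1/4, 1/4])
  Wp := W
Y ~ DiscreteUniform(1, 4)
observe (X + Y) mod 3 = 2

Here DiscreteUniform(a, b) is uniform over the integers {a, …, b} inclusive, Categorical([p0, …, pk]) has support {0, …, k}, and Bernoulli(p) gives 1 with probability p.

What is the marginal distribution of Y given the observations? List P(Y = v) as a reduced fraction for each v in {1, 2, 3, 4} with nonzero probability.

P(Y=1) = 2/13, P(Y=2) = 6/13, P(Y=3) = 3/13, P(Y=4) = 2/13

Enumerate traces; 45 have nonzero weight after conditioning:
  (X=0, Z=2, W=0, Y=2) weight 1/66
  (X=0, Z=2, W=1, Y=2) weight 1/132
  (X=0, Z=2, W=2, Y=2) weight 1/132
  (X=0, Z=3, W=0, Y=2) weight 1/99
  (X=0, Z=3, W=1, Y=2) weight 1/99
  (X=0, Z=3, W=2, Y=2) weight 1/99
  (X=0, Z=4, W=0, Y=2) weight 1/66
  (X=0, Z=4, W=1, Y=2) weight 1/132
  (X=1, Z=2, W=0, Y=1) weight 1/132
  (X=1, Z=2, W=0, Y=4) weight 1/132
  … 35 more
Group by Y:
  weight(Y=1) = 1/22
  weight(Y=2) = 3/22
  weight(Y=3) = 3/44
  weight(Y=4) = 1/22
Total weight = 1/22 + 3/22 + 3/44 + 1/22 = 13/44
P(Y=1 | obs) = 1/22 / 13/44 = 2/13
P(Y=2 | obs) = 3/22 / 13/44 = 6/13
P(Y=3 | obs) = 3/44 / 13/44 = 3/13
P(Y=4 | obs) = 1/22 / 13/44 = 2/13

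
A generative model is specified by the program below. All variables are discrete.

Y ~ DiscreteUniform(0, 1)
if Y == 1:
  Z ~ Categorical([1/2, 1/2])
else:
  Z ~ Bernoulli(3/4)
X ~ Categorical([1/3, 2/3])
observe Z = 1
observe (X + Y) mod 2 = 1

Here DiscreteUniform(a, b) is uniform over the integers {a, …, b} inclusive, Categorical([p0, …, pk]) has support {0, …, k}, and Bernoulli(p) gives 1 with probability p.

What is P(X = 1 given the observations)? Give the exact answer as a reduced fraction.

Enumerate traces; 2 have nonzero weight after conditioning:
  (Y=0, Z=1, X=1) weight 1/4
  (Y=1, Z=1, X=0) weight 1/12
Group by X:
  weight(X=0) = 1/12
  weight(X=1) = 1/4
Total weight = 1/12 + 1/4 = 1/3
P(X=0 | obs) = 1/12 / 1/3 = 1/4
P(X=1 | obs) = 1/4 / 1/3 = 3/4

P(X = 1 | obs) = 3/4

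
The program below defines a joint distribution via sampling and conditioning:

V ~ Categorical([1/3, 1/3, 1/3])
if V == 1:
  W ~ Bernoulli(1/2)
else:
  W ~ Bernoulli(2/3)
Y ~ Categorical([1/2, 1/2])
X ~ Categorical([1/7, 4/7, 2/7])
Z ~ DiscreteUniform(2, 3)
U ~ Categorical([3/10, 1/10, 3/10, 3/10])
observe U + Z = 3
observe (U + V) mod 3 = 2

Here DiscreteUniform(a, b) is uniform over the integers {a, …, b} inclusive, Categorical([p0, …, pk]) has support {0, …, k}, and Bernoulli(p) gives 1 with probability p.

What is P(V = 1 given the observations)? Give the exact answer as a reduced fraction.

Enumerate traces; 24 have nonzero weight after conditioning:
  (V=1, W=0, Y=0, X=0, Z=2, U=1) weight 1/1680
  (V=1, W=0, Y=0, X=1, Z=2, U=1) weight 1/420
  (V=1, W=0, Y=0, X=2, Z=2, U=1) weight 1/840
  (V=1, W=0, Y=1, X=0, Z=2, U=1) weight 1/1680
  (V=1, W=0, Y=1, X=1, Z=2, U=1) weight 1/420
  (V=1, W=0, Y=1, X=2, Z=2, U=1) weight 1/840
  (V=1, W=1, Y=0, X=0, Z=2, U=1) weight 1/1680
  (V=1, W=1, Y=0, X=1, Z=2, U=1) weight 1/420
  (V=2, W=0, Y=0, X=0, Z=3, U=0) weight 1/840
  … 15 more
Group by V:
  weight(V=1) = 1/60
  weight(V=2) = 1/20
Total weight = 1/60 + 1/20 = 1/15
P(V=1 | obs) = 1/60 / 1/15 = 1/4
P(V=2 | obs) = 1/20 / 1/15 = 3/4

P(V = 1 | obs) = 1/4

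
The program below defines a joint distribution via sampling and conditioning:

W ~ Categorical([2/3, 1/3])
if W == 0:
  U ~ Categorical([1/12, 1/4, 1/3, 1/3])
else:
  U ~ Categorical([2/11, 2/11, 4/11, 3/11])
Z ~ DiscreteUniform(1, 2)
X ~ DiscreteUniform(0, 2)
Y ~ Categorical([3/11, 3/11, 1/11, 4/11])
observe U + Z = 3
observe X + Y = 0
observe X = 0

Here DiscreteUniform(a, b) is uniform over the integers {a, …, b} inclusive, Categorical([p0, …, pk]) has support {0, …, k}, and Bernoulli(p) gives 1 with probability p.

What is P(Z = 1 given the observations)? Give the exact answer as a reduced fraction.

P(Z = 1 | obs) = 68/113

Enumerate traces; 4 have nonzero weight after conditioning:
  (W=0, U=1, Z=2, X=0, Y=0) weight 1/132
  (W=0, U=2, Z=1, X=0, Y=0) weight 1/99
  (W=1, U=1, Z=2, X=0, Y=0) weight 1/363
  (W=1, U=2, Z=1, X=0, Y=0) weight 2/363
Group by Z:
  weight(Z=1) = 17/1089
  weight(Z=2) = 5/484
Total weight = 17/1089 + 5/484 = 113/4356
P(Z=1 | obs) = 17/1089 / 113/4356 = 68/113
P(Z=2 | obs) = 5/484 / 113/4356 = 45/113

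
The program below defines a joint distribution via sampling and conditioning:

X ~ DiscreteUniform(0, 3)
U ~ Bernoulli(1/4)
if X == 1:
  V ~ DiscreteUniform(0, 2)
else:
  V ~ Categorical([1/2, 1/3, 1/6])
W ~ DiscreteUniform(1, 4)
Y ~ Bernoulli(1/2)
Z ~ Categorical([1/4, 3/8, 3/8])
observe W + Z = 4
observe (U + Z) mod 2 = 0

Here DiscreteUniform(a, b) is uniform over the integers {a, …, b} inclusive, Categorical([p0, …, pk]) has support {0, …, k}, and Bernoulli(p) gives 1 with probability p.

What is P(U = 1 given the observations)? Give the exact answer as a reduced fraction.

P(U = 1 | obs) = 1/6

Enumerate traces; 72 have nonzero weight after conditioning:
  (X=0, U=0, V=0, W=2, Y=0, Z=2) weight 9/2048
  (X=0, U=0, V=0, W=2, Y=1, Z=2) weight 9/2048
  (X=0, U=0, V=0, W=4, Y=0, Z=0) weight 3/1024
  (X=0, U=0, V=0, W=4, Y=1, Z=0) weight 3/1024
  (X=0, U=0, V=1, W=2, Y=0, Z=2) weight 3/1024
  (X=0, U=0, V=1, W=2, Y=1, Z=2) weight 3/1024
  (X=0, U=0, V=1, W=4, Y=0, Z=0) weight 1/512
  (X=0, U=0, V=1, W=4, Y=1, Z=0) weight 1/512
  (X=0, U=1, V=0, W=3, Y=0, Z=1) weight 3/2048
  … 63 more
Group by U:
  weight(U=0) = 15/128
  weight(U=1) = 3/128
Total weight = 15/128 + 3/128 = 9/64
P(U=0 | obs) = 15/128 / 9/64 = 5/6
P(U=1 | obs) = 3/128 / 9/64 = 1/6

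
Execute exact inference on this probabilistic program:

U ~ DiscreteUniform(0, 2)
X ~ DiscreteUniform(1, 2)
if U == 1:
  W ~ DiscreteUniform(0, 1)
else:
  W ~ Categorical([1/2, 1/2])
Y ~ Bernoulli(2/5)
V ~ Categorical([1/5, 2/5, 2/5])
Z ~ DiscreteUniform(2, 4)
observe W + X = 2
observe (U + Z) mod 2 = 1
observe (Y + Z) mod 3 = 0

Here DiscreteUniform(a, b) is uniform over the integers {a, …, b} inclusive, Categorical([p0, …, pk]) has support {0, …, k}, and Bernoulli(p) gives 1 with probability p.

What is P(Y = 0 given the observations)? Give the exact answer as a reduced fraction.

P(Y = 0 | obs) = 3/4

Enumerate traces; 18 have nonzero weight after conditioning:
  (U=0, X=1, W=1, Y=0, V=0, Z=3) weight 1/300
  (U=0, X=1, W=1, Y=0, V=1, Z=3) weight 1/150
  (U=0, X=1, W=1, Y=0, V=2, Z=3) weight 1/150
  (U=0, X=2, W=0, Y=0, V=0, Z=3) weight 1/300
  (U=0, X=2, W=0, Y=0, V=1, Z=3) weight 1/150
  (U=0, X=2, W=0, Y=0, V=2, Z=3) weight 1/150
  (U=1, X=1, W=1, Y=1, V=0, Z=2) weight 1/450
  (U=1, X=1, W=1, Y=1, V=1, Z=2) weight 1/225
  … 10 more
Group by Y:
  weight(Y=0) = 1/15
  weight(Y=1) = 1/45
Total weight = 1/15 + 1/45 = 4/45
P(Y=0 | obs) = 1/15 / 4/45 = 3/4
P(Y=1 | obs) = 1/45 / 4/45 = 1/4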